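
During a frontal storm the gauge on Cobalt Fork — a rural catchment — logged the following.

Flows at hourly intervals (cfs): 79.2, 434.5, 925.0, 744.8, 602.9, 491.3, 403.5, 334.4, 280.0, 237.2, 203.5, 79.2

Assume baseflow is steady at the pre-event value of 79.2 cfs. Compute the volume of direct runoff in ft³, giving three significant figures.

Direct-runoff ordinates (Q − Q_b): 0.0, 355.3, 845.8, 665.6, 523.7, 412.1, 324.3, 255.2, 200.8, 158.0, 124.3, 0.0 cfs.
ΣQ_DR = 3865 cfs.
With Δt = 1 h = 3600 s, V = ΣQ_DR · Δt = 3865 × 3600 = 1.39 × 10^7 ft³.

V ≈ 1.39 × 10^7 ft³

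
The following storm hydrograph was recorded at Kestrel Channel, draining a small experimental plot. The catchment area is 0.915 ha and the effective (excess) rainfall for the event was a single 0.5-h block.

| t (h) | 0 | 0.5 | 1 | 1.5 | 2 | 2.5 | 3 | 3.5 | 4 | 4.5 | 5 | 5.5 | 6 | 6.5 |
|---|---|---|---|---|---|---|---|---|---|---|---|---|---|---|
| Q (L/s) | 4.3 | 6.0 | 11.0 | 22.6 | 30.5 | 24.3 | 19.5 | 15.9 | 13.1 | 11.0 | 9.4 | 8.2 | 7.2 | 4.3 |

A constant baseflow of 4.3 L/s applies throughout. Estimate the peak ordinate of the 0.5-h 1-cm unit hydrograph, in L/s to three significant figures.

U_p ≈ 10.5 L/s

Direct runoff: 0.0, 1.7, 6.7, 18.3, 26.2, 20.0, 15.2, 11.6, 8.8, 6.7, 5.1, 3.9, 2.9, 0.0 L/s; ΣQ_DR = 127.1 L/s, peak = 26.2 L/s.
Runoff depth d = ΣQ_DR·Δt / A = 127.1 × 1800 / (0.915 ha) = 25.00 mm.
The 1-cm UH is the DRH scaled by (10 mm)/d, so U_p = 26.2 × 10/25.00 = 10.5 L/s.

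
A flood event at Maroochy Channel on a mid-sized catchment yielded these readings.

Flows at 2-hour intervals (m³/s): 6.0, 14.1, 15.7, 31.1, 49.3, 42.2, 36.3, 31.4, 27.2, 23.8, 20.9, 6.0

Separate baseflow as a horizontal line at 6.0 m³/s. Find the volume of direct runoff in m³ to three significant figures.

Direct-runoff ordinates (Q − Q_b): 0.0, 8.1, 9.7, 25.1, 43.3, 36.2, 30.3, 25.4, 21.2, 17.8, 14.9, 0.0 m³/s.
ΣQ_DR = 232.0 m³/s.
With Δt = 2 h = 7200 s, V = ΣQ_DR · Δt = 232.0 × 7200 = 1.67 × 10^6 m³.

V ≈ 1.67 × 10^6 m³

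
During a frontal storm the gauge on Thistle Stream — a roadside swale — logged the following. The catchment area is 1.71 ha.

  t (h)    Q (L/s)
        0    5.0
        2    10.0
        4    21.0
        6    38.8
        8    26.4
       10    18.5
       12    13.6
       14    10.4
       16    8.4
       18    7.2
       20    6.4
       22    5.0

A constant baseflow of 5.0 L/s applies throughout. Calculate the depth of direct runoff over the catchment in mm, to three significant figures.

Direct runoff: 0.0, 5.0, 16.0, 33.8, 21.4, 13.5, 8.6, 5.4, 3.4, 2.2, 1.4, 0.0 L/s; ΣQ_DR = 110.7 L/s.
V = ΣQ_DR · Δt = 110.7 × 7200 s = 7.970 × 10^5 L.
Over A = 1.71 ha, depth = V / A = 46.6 mm.

d ≈ 46.6 mm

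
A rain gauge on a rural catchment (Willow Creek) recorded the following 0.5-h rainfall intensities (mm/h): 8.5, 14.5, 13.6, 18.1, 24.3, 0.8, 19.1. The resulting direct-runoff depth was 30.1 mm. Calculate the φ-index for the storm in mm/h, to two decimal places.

Only the 6 blocks with intensity above φ contribute runoff: 8.5, 14.5, 13.6, 18.1, 24.3, 19.1 mm/h.
Σ(I−φ)·Δt = d  ⇒  (8.5+14.5+13.6+18.1+24.3+19.1 − 6φ)·0.5 = 30.1
φ = (98.10 − 30.1/0.5) / 6 = 6.32 mm/h.

φ ≈ 6.32 mm/h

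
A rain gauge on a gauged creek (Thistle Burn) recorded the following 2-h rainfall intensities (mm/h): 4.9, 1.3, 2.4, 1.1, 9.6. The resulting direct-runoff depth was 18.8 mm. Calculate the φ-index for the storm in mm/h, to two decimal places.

φ ≈ 2.55 mm/h

Only the 2 blocks with intensity above φ contribute runoff: 4.9, 9.6 mm/h.
Σ(I−φ)·Δt = d  ⇒  (4.9+9.6 − 2φ)·2 = 18.8
φ = (14.50 − 18.8/2) / 2 = 2.55 mm/h.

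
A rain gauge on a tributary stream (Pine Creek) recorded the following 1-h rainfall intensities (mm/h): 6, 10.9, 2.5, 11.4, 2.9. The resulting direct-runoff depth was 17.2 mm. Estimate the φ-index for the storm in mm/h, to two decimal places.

φ ≈ 3.70 mm/h

Only the 3 blocks with intensity above φ contribute runoff: 6, 10.9, 11.4 mm/h.
Σ(I−φ)·Δt = d  ⇒  (6+10.9+11.4 − 3φ)·1 = 17.2
φ = (28.30 − 17.2/1) / 3 = 3.70 mm/h.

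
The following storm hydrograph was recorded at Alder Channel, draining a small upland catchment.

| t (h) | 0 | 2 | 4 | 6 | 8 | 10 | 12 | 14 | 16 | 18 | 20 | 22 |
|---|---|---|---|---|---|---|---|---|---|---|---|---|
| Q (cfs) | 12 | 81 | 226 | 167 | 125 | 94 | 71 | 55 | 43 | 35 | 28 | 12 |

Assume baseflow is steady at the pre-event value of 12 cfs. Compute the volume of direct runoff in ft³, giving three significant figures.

V ≈ 5.80 × 10^6 ft³

Direct-runoff ordinates (Q − Q_b): 0.0, 69.0, 214.0, 155.0, 113.0, 82.0, 59.0, 43.0, 31.0, 23.0, 16.0, 0.0 cfs.
ΣQ_DR = 805.0 cfs.
With Δt = 2 h = 7200 s, V = ΣQ_DR · Δt = 805.0 × 7200 = 5.80 × 10^6 ft³.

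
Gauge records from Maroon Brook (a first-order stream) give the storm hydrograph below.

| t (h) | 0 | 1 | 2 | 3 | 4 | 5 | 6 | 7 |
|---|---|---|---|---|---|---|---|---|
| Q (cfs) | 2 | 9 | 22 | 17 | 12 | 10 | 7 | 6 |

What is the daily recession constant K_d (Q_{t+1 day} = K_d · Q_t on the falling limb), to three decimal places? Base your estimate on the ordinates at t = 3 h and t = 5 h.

Between t = 3 h and t = 5 h the flow falls from 17 to 10 cfs over 2×1 h = 2 h.
Per-interval ratio K = (10/17)^(1/2) = 0.7670; K_d = K^(24/1) = 0.002.

K_d ≈ 0.002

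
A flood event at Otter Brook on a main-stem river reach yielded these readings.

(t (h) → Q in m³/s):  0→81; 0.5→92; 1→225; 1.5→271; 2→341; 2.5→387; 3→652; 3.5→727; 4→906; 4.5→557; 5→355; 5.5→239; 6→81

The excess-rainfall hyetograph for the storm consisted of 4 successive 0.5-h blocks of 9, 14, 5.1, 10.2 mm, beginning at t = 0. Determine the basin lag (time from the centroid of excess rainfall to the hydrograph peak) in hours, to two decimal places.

t_L ≈ 3.03 h

Centroid of excess rainfall: t_c = Σ P_i·t̄_i / ΣP_i = 0.9654 h (block centres at 0.25, 0.75, 1.25, 1.75 h).
Hydrograph peak occurs at t = 4 h, so basin lag t_L = 4 − 0.9654 = 3.03 h.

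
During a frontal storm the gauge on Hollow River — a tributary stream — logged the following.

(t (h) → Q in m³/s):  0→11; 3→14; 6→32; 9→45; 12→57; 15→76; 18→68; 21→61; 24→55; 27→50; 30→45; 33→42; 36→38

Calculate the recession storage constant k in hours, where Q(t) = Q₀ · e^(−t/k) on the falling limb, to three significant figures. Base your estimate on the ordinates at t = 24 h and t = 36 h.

On the falling limb, Q drops from 55 to 38 m³/s between t = 24 h and t = 36 h (Δt = 12 h).
k = −Δt / ln(Q₂/Q₁) = −12 / ln(38/55) = 32.5 h.

k ≈ 32.5 h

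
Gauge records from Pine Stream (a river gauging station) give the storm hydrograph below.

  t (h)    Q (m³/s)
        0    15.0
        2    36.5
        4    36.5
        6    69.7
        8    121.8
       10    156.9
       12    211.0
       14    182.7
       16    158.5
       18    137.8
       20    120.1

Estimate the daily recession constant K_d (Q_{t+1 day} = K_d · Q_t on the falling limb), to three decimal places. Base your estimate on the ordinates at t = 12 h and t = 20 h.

Between t = 12 h and t = 20 h the flow falls from 211.0 to 120.1 m³/s over 4×2 h = 8 h.
Per-interval ratio K = (120.1/211.0)^(1/4) = 0.8686; K_d = K^(24/2) = 0.184.

K_d ≈ 0.184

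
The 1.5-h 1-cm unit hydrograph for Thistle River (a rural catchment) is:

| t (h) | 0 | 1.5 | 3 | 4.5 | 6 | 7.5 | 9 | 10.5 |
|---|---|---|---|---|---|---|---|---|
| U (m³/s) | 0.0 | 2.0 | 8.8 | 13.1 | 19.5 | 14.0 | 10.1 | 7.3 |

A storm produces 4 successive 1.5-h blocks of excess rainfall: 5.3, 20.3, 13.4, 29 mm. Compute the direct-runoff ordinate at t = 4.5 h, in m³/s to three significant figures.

By discrete convolution, Q_j = Σ (P_i / 10 mm) · U_{j−i}.
At t = 4.5 h (j=3): Q = (5.3/10)·13.1 + (20.3/10)·8.8 + (13.4/10)·2.0 + (29/10)·0.0 = 27.5 m³/s.

Q ≈ 27.5 m³/s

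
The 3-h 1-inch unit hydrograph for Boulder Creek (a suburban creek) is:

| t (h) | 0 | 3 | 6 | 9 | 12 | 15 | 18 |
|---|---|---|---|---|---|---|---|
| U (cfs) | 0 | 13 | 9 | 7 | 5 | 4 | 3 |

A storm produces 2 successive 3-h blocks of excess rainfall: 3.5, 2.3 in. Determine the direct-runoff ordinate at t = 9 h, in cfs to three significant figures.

By discrete convolution, Q_j = Σ (P_i / 1 in) · U_{j−i}.
At t = 9 h (j=3): Q = (3.5/1)·7 + (2.3/1)·9 = 45.2 cfs.

Q ≈ 45.2 cfs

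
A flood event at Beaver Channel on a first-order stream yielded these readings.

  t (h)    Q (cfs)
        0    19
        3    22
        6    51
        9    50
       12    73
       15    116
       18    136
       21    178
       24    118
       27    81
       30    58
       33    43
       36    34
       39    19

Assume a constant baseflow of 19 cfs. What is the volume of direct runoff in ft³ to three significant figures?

Direct-runoff ordinates (Q − Q_b): 0.0, 3.0, 32.0, 31.0, 54.0, 97.0, 117.0, 159.0, 99.0, 62.0, 39.0, 24.0, 15.0, 0.0 cfs.
ΣQ_DR = 732.0 cfs.
With Δt = 3 h = 10800 s, V = ΣQ_DR · Δt = 732.0 × 10800 = 7.91 × 10^6 ft³.

V ≈ 7.91 × 10^6 ft³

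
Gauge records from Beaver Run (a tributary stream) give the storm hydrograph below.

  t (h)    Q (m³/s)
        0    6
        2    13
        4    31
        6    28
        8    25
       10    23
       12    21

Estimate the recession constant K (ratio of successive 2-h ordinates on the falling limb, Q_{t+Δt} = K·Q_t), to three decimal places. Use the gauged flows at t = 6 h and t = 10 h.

Using the recession-limb readings at t = 6 h and t = 10 h: Q falls from 28 to 23 m³/s over 2 intervals.
K = (Q₂/Q₁)^(1/2) = (23/28)^(1/2) = 0.906.

K ≈ 0.906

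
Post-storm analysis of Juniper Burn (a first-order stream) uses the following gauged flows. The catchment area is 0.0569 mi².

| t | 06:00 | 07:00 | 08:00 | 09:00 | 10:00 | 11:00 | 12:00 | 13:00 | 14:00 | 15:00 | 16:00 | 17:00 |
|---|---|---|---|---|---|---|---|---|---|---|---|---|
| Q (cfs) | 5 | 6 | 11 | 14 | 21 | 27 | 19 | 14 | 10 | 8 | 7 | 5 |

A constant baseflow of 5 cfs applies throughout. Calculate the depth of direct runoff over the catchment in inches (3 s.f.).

Direct runoff: 0.0, 1.0, 6.0, 9.0, 16.0, 22.0, 14.0, 9.0, 5.0, 3.0, 2.0, 0.0 cfs; ΣQ_DR = 87.00 cfs.
V = ΣQ_DR · Δt = 87.00 × 3600 s = 3.132 × 10^5 ft³.
Over A = 0.0569 mi², depth = V / A = 2.37 in.

d ≈ 2.37 in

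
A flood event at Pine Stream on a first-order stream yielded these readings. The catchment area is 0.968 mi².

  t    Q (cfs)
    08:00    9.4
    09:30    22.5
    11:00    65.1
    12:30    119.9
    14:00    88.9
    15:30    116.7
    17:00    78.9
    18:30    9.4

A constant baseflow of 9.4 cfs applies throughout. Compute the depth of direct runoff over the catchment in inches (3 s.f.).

d ≈ 1.05 in

Direct runoff: 0.0, 13.1, 55.7, 110.5, 79.5, 107.3, 69.5, 0.0 cfs; ΣQ_DR = 435.6 cfs.
V = ΣQ_DR · Δt = 435.6 × 5400 s = 2.352 × 10^6 ft³.
Over A = 0.968 mi², depth = V / A = 1.05 in.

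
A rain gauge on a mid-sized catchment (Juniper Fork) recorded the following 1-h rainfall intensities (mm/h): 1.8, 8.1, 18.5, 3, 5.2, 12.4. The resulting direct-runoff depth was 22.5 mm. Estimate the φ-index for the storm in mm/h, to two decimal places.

Only the 3 blocks with intensity above φ contribute runoff: 8.1, 18.5, 12.4 mm/h.
Σ(I−φ)·Δt = d  ⇒  (8.1+18.5+12.4 − 3φ)·1 = 22.5
φ = (39.00 − 22.5/1) / 3 = 5.50 mm/h.

φ ≈ 5.50 mm/h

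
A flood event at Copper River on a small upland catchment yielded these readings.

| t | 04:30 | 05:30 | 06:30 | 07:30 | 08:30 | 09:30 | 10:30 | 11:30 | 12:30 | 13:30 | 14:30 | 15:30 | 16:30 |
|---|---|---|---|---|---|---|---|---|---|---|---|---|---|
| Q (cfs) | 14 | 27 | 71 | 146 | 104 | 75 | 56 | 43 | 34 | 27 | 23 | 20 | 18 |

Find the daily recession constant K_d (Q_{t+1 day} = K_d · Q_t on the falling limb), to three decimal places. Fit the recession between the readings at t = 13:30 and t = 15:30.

Between t = 13:30 and t = 15:30 the flow falls from 27 to 20 cfs over 2×1 h = 2 h.
Per-interval ratio K = (20/27)^(1/2) = 0.8607; K_d = K^(24/1) = 0.027.

K_d ≈ 0.027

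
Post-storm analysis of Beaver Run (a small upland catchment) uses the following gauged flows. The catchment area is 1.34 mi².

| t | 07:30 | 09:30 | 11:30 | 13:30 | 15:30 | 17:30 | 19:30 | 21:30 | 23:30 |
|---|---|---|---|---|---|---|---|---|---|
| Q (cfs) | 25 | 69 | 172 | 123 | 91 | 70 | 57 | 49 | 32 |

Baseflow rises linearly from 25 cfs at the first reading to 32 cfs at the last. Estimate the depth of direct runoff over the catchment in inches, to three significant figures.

Direct runoff: 0.00, 43.12, 145.25, 95.38, 62.50, 40.62, 26.75, 17.88, 0.00 cfs; ΣQ_DR = 431.5 cfs.
V = ΣQ_DR · Δt = 431.5 × 7200 s = 3.107 × 10^6 ft³.
Over A = 1.34 mi², depth = V / A = 0.998 in.

d ≈ 0.998 in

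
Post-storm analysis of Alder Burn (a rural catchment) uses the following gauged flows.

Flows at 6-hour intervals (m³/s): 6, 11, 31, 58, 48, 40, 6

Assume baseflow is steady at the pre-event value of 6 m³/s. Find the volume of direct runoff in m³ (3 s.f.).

Direct-runoff ordinates (Q − Q_b): 0.0, 5.0, 25.0, 52.0, 42.0, 34.0, 0.0 m³/s.
ΣQ_DR = 158.0 m³/s.
With Δt = 6 h = 21600 s, V = ΣQ_DR · Δt = 158.0 × 21600 = 3.41 × 10^6 m³.

V ≈ 3.41 × 10^6 m³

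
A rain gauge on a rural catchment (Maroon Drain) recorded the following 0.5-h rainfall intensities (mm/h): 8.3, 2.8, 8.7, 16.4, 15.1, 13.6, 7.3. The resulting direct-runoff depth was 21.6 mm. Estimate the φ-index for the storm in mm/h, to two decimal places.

φ ≈ 4.37 mm/h

Only the 6 blocks with intensity above φ contribute runoff: 8.3, 8.7, 16.4, 15.1, 13.6, 7.3 mm/h.
Σ(I−φ)·Δt = d  ⇒  (8.3+8.7+16.4+15.1+13.6+7.3 − 6φ)·0.5 = 21.6
φ = (69.40 − 21.6/0.5) / 6 = 4.37 mm/h.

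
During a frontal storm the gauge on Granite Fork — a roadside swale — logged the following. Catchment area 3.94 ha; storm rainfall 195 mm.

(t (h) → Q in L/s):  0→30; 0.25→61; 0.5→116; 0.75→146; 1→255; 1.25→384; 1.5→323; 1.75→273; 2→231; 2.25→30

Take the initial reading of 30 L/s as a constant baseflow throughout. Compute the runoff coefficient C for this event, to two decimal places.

ΣQ_DR = 1549 L/s; V = ΣQ_DR·Δt = 1.394 × 10^6 L.
Runoff depth d = V / A = 35.38 mm.
C = d / P = 35.38 / 195 = 0.18.

C ≈ 0.18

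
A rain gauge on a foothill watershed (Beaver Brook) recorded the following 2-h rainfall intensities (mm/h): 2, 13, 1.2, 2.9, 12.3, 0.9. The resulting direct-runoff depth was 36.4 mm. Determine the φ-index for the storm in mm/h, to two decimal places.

φ ≈ 3.55 mm/h

Only the 2 blocks with intensity above φ contribute runoff: 13, 12.3 mm/h.
Σ(I−φ)·Δt = d  ⇒  (13+12.3 − 2φ)·2 = 36.4
φ = (25.30 − 36.4/2) / 2 = 3.55 mm/h.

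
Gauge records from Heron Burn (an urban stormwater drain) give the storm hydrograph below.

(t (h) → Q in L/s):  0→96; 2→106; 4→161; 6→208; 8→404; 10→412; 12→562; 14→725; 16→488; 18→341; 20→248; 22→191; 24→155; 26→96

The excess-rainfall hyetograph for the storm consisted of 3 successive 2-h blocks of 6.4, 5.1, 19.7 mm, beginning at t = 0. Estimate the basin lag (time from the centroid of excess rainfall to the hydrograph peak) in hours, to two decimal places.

t_L ≈ 10.15 h

Centroid of excess rainfall: t_c = Σ P_i·t̄_i / ΣP_i = 3.8526 h (block centres at 1, 3, 5 h).
Hydrograph peak occurs at t = 14 h, so basin lag t_L = 14 − 3.8526 = 10.15 h.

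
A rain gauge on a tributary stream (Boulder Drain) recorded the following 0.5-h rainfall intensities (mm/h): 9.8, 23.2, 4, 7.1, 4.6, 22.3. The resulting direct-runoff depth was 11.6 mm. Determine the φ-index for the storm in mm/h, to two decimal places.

Only the 2 blocks with intensity above φ contribute runoff: 23.2, 22.3 mm/h.
Σ(I−φ)·Δt = d  ⇒  (23.2+22.3 − 2φ)·0.5 = 11.6
φ = (45.50 − 11.6/0.5) / 2 = 11.15 mm/h.

φ ≈ 11.15 mm/h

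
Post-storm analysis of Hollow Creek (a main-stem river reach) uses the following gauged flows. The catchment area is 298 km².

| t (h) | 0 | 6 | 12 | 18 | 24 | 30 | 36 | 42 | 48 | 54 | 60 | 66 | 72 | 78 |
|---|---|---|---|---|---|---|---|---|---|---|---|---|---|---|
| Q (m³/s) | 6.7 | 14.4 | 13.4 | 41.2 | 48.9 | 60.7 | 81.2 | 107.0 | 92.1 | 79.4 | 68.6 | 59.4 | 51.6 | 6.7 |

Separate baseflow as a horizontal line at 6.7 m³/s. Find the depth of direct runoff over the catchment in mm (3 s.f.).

Direct runoff: 0.0, 7.7, 6.7, 34.5, 42.2, 54.0, 74.5, 100.3, 85.4, 72.7, 61.9, 52.7, 44.9, 0.0 m³/s; ΣQ_DR = 637.5 m³/s.
V = ΣQ_DR · Δt = 637.5 × 21600 s = 1.377 × 10^7 m³.
Over A = 298 km², depth = V / A = 46.2 mm.

d ≈ 46.2 mm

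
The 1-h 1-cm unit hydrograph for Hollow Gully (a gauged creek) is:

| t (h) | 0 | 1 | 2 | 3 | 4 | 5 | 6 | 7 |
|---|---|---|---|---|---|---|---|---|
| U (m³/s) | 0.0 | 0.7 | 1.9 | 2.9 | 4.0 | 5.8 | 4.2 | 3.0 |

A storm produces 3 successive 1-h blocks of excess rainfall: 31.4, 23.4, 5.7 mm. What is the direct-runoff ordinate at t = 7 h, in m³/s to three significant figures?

Q ≈ 22.6 m³/s

By discrete convolution, Q_j = Σ (P_i / 10 mm) · U_{j−i}.
At t = 7 h (j=7): Q = (31.4/10)·3.0 + (23.4/10)·4.2 + (5.7/10)·5.8 = 22.6 m³/s.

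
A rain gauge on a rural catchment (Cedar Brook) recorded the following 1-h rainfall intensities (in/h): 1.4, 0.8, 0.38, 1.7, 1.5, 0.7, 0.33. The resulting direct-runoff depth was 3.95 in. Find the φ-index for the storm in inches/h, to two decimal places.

Only the 5 blocks with intensity above φ contribute runoff: 1.4, 0.8, 1.7, 1.5, 0.7 in/h.
Σ(I−φ)·Δt = d  ⇒  (1.4+0.8+1.7+1.5+0.7 − 5φ)·1 = 3.95
φ = (6.100 − 3.95/1) / 5 = 0.43 in/h.

φ ≈ 0.43 in/h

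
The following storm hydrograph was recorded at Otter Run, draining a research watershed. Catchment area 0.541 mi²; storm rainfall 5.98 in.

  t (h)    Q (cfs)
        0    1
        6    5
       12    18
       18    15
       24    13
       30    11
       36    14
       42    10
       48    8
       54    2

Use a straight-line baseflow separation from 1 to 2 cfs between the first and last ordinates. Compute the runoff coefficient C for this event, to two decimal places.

ΣQ_DR = 82.00 cfs; V = ΣQ_DR·Δt = 1.771 × 10^6 ft³.
Runoff depth d = V / A = 1.409 in.
C = d / P = 1.409 / 5.98 = 0.24.

C ≈ 0.24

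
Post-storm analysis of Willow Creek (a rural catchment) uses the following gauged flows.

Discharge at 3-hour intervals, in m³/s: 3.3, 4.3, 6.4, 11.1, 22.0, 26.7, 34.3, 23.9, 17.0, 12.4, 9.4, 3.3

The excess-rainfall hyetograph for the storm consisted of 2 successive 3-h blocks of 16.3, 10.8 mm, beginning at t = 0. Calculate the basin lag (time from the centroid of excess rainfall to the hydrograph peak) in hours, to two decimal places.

t_L ≈ 15.30 h

Centroid of excess rainfall: t_c = Σ P_i·t̄_i / ΣP_i = 2.6956 h (block centres at 1.5, 4.5 h).
Hydrograph peak occurs at t = 18 h, so basin lag t_L = 18 − 2.6956 = 15.30 h.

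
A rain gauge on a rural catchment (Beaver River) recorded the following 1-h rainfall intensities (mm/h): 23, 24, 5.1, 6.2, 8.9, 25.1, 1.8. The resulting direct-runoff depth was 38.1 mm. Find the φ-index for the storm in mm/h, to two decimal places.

φ ≈ 11.33 mm/h

Only the 3 blocks with intensity above φ contribute runoff: 23, 24, 25.1 mm/h.
Σ(I−φ)·Δt = d  ⇒  (23+24+25.1 − 3φ)·1 = 38.1
φ = (72.10 − 38.1/1) / 3 = 11.33 mm/h.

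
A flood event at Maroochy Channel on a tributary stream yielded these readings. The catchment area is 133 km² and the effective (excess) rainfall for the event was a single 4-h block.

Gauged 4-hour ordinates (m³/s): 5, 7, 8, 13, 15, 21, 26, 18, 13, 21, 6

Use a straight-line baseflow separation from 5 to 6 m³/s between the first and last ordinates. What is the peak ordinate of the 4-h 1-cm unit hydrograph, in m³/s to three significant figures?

U_p ≈ 20.4 m³/s

Direct runoff: 0.00, 1.90, 2.80, 7.70, 9.60, 15.50, 20.40, 12.30, 7.20, 15.10, 0.00 m³/s; ΣQ_DR = 92.50 m³/s, peak = 20.40 m³/s.
Runoff depth d = ΣQ_DR·Δt / A = 92.50 × 14400 / (133 km²) = 10.02 mm.
The 1-cm UH is the DRH scaled by (10 mm)/d, so U_p = 20.40 × 10/10.02 = 20.4 m³/s.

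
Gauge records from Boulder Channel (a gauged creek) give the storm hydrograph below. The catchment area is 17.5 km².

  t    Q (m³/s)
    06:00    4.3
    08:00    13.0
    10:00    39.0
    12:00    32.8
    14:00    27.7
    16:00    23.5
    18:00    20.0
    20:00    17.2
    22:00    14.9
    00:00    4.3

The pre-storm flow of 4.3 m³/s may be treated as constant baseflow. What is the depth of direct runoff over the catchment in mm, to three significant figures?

d ≈ 63.2 mm

Direct runoff: 0.0, 8.7, 34.7, 28.5, 23.4, 19.2, 15.7, 12.9, 10.6, 0.0 m³/s; ΣQ_DR = 153.7 m³/s.
V = ΣQ_DR · Δt = 153.7 × 7200 s = 1.107 × 10^6 m³.
Over A = 17.5 km², depth = V / A = 63.2 mm.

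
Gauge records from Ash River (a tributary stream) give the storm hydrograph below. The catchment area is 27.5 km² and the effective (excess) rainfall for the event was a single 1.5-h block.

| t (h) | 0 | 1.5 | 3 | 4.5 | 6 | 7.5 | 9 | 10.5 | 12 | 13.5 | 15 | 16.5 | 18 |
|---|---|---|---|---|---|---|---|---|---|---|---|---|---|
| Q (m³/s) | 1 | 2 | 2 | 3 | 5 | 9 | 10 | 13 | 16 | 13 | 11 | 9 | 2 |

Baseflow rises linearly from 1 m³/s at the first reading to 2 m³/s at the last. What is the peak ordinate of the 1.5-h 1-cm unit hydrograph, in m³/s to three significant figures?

Direct runoff: 0.00, 0.92, 0.83, 1.75, 3.67, 7.58, 8.50, 11.42, 14.33, 11.25, 9.17, 7.08, 0.00 m³/s; ΣQ_DR = 76.50 m³/s, peak = 14.33 m³/s.
Runoff depth d = ΣQ_DR·Δt / A = 76.50 × 5400 / (27.5 km²) = 15.02 mm.
The 1-cm UH is the DRH scaled by (10 mm)/d, so U_p = 14.33 × 10/15.02 = 9.54 m³/s.

U_p ≈ 9.54 m³/s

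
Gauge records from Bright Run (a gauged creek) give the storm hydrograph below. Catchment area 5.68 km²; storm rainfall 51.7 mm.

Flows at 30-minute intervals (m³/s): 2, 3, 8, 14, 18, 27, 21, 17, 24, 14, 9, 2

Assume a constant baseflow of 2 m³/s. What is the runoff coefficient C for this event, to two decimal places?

C ≈ 0.83

ΣQ_DR = 135.0 m³/s; V = ΣQ_DR·Δt = 2.430 × 10^5 m³.
Runoff depth d = V / A = 42.78 mm.
C = d / P = 42.78 / 51.7 = 0.83.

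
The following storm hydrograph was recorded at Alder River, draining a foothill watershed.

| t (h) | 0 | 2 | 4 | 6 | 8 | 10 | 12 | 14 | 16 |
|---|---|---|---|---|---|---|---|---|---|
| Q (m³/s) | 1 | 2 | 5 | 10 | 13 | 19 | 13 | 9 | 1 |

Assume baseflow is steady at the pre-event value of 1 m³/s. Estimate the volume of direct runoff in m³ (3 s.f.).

Direct-runoff ordinates (Q − Q_b): 0.0, 1.0, 4.0, 9.0, 12.0, 18.0, 12.0, 8.0, 0.0 m³/s.
ΣQ_DR = 64.00 m³/s.
With Δt = 2 h = 7200 s, V = ΣQ_DR · Δt = 64.00 × 7200 = 4.61 × 10^5 m³.

V ≈ 4.61 × 10^5 m³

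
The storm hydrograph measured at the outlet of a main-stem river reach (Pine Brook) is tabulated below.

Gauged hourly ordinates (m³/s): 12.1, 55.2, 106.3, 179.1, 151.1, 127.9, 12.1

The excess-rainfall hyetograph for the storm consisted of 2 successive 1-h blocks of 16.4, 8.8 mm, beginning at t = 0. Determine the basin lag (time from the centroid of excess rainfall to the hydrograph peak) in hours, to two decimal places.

Centroid of excess rainfall: t_c = Σ P_i·t̄_i / ΣP_i = 0.8492 h (block centres at 0.5, 1.5 h).
Hydrograph peak occurs at t = 3 h, so basin lag t_L = 3 − 0.8492 = 2.15 h.

t_L ≈ 2.15 h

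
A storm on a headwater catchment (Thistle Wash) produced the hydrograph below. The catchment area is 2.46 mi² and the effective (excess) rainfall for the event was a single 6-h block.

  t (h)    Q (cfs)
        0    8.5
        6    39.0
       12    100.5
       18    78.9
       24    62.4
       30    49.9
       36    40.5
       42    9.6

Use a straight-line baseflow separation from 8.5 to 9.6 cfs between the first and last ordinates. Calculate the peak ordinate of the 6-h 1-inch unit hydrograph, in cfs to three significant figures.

U_p ≈ 76.6 cfs

Direct runoff: 0.00, 30.34, 91.69, 69.93, 53.27, 40.61, 31.06, 0.00 cfs; ΣQ_DR = 316.9 cfs, peak = 91.69 cfs.
Runoff depth d = ΣQ_DR·Δt / A = 316.9 × 21600 / (2.46 mi²) = 1.198 in.
The 1-inch UH is the DRH scaled by (1 in)/d, so U_p = 91.69 × 1/1.198 = 76.6 cfs.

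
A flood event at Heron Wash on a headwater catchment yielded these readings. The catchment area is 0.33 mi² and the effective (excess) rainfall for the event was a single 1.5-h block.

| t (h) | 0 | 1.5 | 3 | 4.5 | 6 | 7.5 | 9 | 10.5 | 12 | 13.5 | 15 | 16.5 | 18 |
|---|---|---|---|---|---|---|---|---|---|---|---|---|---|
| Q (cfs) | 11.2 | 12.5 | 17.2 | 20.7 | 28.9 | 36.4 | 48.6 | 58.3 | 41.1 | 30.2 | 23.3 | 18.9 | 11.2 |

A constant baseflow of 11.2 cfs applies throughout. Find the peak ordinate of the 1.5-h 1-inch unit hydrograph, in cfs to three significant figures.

U_p ≈ 31.4 cfs

Direct runoff: 0.0, 1.3, 6.0, 9.5, 17.7, 25.2, 37.4, 47.1, 29.9, 19.0, 12.1, 7.7, 0.0 cfs; ΣQ_DR = 212.9 cfs, peak = 47.1 cfs.
Runoff depth d = ΣQ_DR·Δt / A = 212.9 × 5400 / (0.33 mi²) = 1.500 in.
The 1-inch UH is the DRH scaled by (1 in)/d, so U_p = 47.1 × 1/1.500 = 31.4 cfs.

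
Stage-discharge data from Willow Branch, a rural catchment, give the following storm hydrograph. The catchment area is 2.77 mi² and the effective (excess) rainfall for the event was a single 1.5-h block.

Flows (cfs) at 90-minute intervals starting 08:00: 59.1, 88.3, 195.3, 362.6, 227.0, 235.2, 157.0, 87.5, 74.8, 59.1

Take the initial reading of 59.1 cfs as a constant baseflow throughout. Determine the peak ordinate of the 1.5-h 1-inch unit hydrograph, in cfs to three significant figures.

U_p ≈ 379 cfs

Direct runoff: 0.0, 29.2, 136.2, 303.5, 167.9, 176.1, 97.9, 28.4, 15.7, 0.0 cfs; ΣQ_DR = 954.9 cfs, peak = 303.5 cfs.
Runoff depth d = ΣQ_DR·Δt / A = 954.9 × 5400 / (2.77 mi²) = 0.8013 in.
The 1-inch UH is the DRH scaled by (1 in)/d, so U_p = 303.5 × 1/0.8013 = 379 cfs.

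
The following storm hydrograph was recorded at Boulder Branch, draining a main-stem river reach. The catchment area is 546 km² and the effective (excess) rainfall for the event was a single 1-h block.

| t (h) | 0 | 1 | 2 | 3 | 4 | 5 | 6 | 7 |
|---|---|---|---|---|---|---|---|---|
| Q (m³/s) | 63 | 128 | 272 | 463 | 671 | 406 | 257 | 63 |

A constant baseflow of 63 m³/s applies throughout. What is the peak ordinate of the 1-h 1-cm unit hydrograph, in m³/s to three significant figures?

Direct runoff: 0.0, 65.0, 209.0, 400.0, 608.0, 343.0, 194.0, 0.0 m³/s; ΣQ_DR = 1819 m³/s, peak = 608.0 m³/s.
Runoff depth d = ΣQ_DR·Δt / A = 1819 × 3600 / (546 km²) = 11.99 mm.
The 1-cm UH is the DRH scaled by (10 mm)/d, so U_p = 608.0 × 10/11.99 = 507 m³/s.

U_p ≈ 507 m³/s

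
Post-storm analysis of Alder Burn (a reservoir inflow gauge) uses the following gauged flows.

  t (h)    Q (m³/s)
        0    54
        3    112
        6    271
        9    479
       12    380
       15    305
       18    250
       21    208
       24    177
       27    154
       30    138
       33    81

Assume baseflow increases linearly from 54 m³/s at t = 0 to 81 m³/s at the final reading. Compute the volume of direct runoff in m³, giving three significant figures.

Direct-runoff ordinates (Q − Q_b): 0.00, 55.55, 212.09, 417.64, 316.18, 238.73, 181.27, 136.82, 103.36, 77.91, 59.45, 0.00 m³/s.
ΣQ_DR = 1799 m³/s.
With Δt = 3 h = 10800 s, V = ΣQ_DR · Δt = 1799 × 10800 = 1.94 × 10^7 m³.

V ≈ 1.94 × 10^7 m³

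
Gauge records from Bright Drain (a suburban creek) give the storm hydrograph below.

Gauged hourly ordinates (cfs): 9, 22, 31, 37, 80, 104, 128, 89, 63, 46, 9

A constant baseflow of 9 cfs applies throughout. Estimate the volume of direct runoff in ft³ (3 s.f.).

Direct-runoff ordinates (Q − Q_b): 0.0, 13.0, 22.0, 28.0, 71.0, 95.0, 119.0, 80.0, 54.0, 37.0, 0.0 cfs.
ΣQ_DR = 519.0 cfs.
With Δt = 1 h = 3600 s, V = ΣQ_DR · Δt = 519.0 × 3600 = 1.87 × 10^6 ft³.

V ≈ 1.87 × 10^6 ft³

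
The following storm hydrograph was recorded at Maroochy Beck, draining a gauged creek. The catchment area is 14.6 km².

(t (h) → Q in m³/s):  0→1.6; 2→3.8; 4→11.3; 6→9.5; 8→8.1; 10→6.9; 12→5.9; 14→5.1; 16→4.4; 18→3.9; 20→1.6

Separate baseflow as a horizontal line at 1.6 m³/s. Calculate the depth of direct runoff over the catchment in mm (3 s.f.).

Direct runoff: 0.0, 2.2, 9.7, 7.9, 6.5, 5.3, 4.3, 3.5, 2.8, 2.3, 0.0 m³/s; ΣQ_DR = 44.50 m³/s.
V = ΣQ_DR · Δt = 44.50 × 7200 s = 3.204 × 10^5 m³.
Over A = 14.6 km², depth = V / A = 21.9 mm.

d ≈ 21.9 mm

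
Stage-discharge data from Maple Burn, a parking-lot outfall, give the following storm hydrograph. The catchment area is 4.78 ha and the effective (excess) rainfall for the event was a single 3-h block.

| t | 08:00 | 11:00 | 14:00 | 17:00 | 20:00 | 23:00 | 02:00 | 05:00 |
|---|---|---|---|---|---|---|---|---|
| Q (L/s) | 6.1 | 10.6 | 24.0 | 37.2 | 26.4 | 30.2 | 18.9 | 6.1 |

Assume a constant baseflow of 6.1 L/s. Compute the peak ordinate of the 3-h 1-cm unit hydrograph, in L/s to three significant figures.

U_p ≈ 12.4 L/s

Direct runoff: 0.0, 4.5, 17.9, 31.1, 20.3, 24.1, 12.8, 0.0 L/s; ΣQ_DR = 110.7 L/s, peak = 31.1 L/s.
Runoff depth d = ΣQ_DR·Δt / A = 110.7 × 10800 / (4.78 ha) = 25.01 mm.
The 1-cm UH is the DRH scaled by (10 mm)/d, so U_p = 31.1 × 10/25.01 = 12.4 L/s.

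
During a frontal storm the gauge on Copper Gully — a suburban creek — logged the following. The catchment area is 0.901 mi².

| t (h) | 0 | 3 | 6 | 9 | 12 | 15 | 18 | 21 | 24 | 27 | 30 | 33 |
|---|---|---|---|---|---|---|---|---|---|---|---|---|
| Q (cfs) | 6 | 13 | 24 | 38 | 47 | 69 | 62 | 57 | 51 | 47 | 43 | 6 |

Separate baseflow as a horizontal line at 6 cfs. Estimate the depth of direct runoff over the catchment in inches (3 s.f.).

d ≈ 2.02 in

Direct runoff: 0.0, 7.0, 18.0, 32.0, 41.0, 63.0, 56.0, 51.0, 45.0, 41.0, 37.0, 0.0 cfs; ΣQ_DR = 391.0 cfs.
V = ΣQ_DR · Δt = 391.0 × 10800 s = 4.223 × 10^6 ft³.
Over A = 0.901 mi², depth = V / A = 2.02 in.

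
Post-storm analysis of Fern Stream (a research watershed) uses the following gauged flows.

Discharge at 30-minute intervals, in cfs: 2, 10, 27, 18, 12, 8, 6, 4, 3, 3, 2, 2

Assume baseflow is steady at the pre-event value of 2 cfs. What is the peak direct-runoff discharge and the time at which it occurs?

Q_p = 25.0 cfs at t = 1 h

Subtracting baseflow gives direct-runoff ordinates: 0.0, 8.0, 25.0, 16.0, 10.0, 6.0, 4.0, 2.0, 1.0, 1.0, 0.0, 0.0 cfs.
The maximum is 25.0 cfs, occurring at the reading for t = 1 h.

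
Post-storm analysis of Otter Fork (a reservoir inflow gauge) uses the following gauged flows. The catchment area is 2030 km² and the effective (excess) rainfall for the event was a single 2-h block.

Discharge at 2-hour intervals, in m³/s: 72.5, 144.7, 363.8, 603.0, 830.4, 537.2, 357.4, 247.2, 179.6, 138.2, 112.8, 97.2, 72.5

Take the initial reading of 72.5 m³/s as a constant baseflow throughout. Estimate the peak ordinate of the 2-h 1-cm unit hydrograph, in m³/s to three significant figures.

Direct runoff: 0.0, 72.2, 291.3, 530.5, 757.9, 464.7, 284.9, 174.7, 107.1, 65.7, 40.3, 24.7, 0.0 m³/s; ΣQ_DR = 2814 m³/s, peak = 757.9 m³/s.
Runoff depth d = ΣQ_DR·Δt / A = 2814 × 7200 / (2030 km²) = 9.981 mm.
The 1-cm UH is the DRH scaled by (10 mm)/d, so U_p = 757.9 × 10/9.981 = 759 m³/s.

U_p ≈ 759 m³/s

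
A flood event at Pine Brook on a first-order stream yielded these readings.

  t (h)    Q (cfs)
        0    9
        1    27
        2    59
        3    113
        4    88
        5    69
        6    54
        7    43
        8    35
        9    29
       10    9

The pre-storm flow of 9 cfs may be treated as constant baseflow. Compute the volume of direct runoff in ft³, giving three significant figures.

Direct-runoff ordinates (Q − Q_b): 0.0, 18.0, 50.0, 104.0, 79.0, 60.0, 45.0, 34.0, 26.0, 20.0, 0.0 cfs.
ΣQ_DR = 436.0 cfs.
With Δt = 1 h = 3600 s, V = ΣQ_DR · Δt = 436.0 × 3600 = 1.57 × 10^6 ft³.

V ≈ 1.57 × 10^6 ft³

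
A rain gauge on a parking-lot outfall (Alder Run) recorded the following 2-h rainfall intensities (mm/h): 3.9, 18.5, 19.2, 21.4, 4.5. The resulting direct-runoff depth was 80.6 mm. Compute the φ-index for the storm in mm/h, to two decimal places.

φ ≈ 6.27 mm/h

Only the 3 blocks with intensity above φ contribute runoff: 18.5, 19.2, 21.4 mm/h.
Σ(I−φ)·Δt = d  ⇒  (18.5+19.2+21.4 − 3φ)·2 = 80.6
φ = (59.10 − 80.6/2) / 3 = 6.27 mm/h.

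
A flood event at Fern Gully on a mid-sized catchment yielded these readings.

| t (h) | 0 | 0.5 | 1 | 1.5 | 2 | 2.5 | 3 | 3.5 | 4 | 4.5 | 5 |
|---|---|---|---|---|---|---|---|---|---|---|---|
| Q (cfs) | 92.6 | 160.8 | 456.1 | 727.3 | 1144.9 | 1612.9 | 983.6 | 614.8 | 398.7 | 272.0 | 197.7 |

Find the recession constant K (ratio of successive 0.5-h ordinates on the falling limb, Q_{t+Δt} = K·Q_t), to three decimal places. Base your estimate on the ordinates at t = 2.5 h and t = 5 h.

Using the recession-limb readings at t = 2.5 h and t = 5 h: Q falls from 1612.9 to 197.7 cfs over 5 intervals.
K = (Q₂/Q₁)^(1/5) = (197.7/1612.9)^(1/5) = 0.657.

K ≈ 0.657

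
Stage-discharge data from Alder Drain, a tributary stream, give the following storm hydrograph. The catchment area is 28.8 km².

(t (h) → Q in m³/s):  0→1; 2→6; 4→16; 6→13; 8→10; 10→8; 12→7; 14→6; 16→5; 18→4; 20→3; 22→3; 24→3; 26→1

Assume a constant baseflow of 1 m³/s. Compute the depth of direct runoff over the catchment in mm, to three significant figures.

d ≈ 18.0 mm

Direct runoff: 0.0, 5.0, 15.0, 12.0, 9.0, 7.0, 6.0, 5.0, 4.0, 3.0, 2.0, 2.0, 2.0, 0.0 m³/s; ΣQ_DR = 72.00 m³/s.
V = ΣQ_DR · Δt = 72.00 × 7200 s = 5.184 × 10^5 m³.
Over A = 28.8 km², depth = V / A = 18.0 mm.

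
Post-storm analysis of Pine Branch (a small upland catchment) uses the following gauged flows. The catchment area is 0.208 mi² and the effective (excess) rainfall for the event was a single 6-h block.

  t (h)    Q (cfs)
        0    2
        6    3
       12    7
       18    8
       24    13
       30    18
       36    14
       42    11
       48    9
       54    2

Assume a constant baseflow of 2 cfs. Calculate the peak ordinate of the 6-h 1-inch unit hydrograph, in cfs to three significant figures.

Direct runoff: 0.0, 1.0, 5.0, 6.0, 11.0, 16.0, 12.0, 9.0, 7.0, 0.0 cfs; ΣQ_DR = 67.00 cfs, peak = 16.0 cfs.
Runoff depth d = ΣQ_DR·Δt / A = 67.00 × 21600 / (0.208 mi²) = 2.995 in.
The 1-inch UH is the DRH scaled by (1 in)/d, so U_p = 16.0 × 1/2.995 = 5.34 cfs.

U_p ≈ 5.34 cfs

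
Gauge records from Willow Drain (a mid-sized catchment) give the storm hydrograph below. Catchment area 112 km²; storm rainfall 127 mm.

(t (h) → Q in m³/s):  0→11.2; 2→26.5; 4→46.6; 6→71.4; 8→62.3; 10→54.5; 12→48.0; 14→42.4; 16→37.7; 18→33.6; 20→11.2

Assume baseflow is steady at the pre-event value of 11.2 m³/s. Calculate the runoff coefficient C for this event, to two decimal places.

ΣQ_DR = 322.2 m³/s; V = ΣQ_DR·Δt = 2.320 × 10^6 m³.
Runoff depth d = V / A = 20.71 mm.
C = d / P = 20.71 / 127 = 0.16.

C ≈ 0.16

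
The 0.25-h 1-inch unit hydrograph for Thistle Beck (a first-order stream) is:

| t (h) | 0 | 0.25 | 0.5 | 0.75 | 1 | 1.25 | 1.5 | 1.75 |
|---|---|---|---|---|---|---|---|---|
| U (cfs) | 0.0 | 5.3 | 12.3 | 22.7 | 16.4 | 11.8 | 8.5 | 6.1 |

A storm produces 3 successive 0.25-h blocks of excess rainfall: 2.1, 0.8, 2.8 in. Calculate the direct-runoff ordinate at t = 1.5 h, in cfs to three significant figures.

By discrete convolution, Q_j = Σ (P_i / 1 in) · U_{j−i}.
At t = 1.5 h (j=6): Q = (2.1/1)·8.5 + (0.8/1)·11.8 + (2.8/1)·16.4 = 73.2 cfs.

Q ≈ 73.2 cfs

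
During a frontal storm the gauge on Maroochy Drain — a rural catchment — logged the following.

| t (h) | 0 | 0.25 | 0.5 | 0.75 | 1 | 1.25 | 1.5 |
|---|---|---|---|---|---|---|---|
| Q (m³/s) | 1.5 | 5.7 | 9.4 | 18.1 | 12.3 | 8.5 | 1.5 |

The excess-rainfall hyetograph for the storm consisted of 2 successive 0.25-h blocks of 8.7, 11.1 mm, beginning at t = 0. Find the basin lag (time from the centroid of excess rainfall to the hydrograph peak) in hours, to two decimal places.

t_L ≈ 0.48 h

Centroid of excess rainfall: t_c = Σ P_i·t̄_i / ΣP_i = 0.2652 h (block centres at 0.125, 0.375 h).
Hydrograph peak occurs at t = 0.75 h, so basin lag t_L = 0.75 − 0.2652 = 0.48 h.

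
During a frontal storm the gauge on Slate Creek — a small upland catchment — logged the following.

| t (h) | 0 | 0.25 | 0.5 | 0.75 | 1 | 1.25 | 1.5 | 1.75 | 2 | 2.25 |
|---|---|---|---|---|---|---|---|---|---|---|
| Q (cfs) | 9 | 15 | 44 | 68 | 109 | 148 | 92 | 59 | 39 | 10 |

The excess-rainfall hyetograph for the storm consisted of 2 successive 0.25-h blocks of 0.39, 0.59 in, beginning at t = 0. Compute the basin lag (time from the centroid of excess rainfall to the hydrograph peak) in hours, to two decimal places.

t_L ≈ 0.97 h

Centroid of excess rainfall: t_c = Σ P_i·t̄_i / ΣP_i = 0.2755 h (block centres at 0.125, 0.375 h).
Hydrograph peak occurs at t = 1.25 h, so basin lag t_L = 1.25 − 0.2755 = 0.97 h.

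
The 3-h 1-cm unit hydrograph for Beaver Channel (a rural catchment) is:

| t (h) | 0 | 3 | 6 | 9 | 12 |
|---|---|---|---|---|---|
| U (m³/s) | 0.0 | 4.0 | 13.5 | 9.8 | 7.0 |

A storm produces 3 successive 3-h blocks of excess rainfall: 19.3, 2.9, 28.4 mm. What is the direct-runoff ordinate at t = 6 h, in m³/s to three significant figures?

By discrete convolution, Q_j = Σ (P_i / 10 mm) · U_{j−i}.
At t = 6 h (j=2): Q = (19.3/10)·13.5 + (2.9/10)·4.0 + (28.4/10)·0.0 = 27.2 m³/s.

Q ≈ 27.2 m³/s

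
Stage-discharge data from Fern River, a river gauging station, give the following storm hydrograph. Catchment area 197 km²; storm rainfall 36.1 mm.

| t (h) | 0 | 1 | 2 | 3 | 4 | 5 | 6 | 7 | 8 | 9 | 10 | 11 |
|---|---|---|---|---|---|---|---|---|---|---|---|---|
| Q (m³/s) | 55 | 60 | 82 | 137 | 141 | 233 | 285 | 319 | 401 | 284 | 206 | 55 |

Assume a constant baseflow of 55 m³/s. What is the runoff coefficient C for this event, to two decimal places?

ΣQ_DR = 1598 m³/s; V = ΣQ_DR·Δt = 5.753 × 10^6 m³.
Runoff depth d = V / A = 29.20 mm.
C = d / P = 29.20 / 36.1 = 0.81.

C ≈ 0.81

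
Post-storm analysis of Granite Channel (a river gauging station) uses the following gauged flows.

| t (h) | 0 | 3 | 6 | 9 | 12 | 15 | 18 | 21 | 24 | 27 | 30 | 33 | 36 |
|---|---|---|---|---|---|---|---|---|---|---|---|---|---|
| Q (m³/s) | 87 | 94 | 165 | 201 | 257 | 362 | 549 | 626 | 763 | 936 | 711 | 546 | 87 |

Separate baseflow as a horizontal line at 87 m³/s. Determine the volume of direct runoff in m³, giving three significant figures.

Direct-runoff ordinates (Q − Q_b): 0.0, 7.0, 78.0, 114.0, 170.0, 275.0, 462.0, 539.0, 676.0, 849.0, 624.0, 459.0, 0.0 m³/s.
ΣQ_DR = 4253 m³/s.
With Δt = 3 h = 10800 s, V = ΣQ_DR · Δt = 4253 × 10800 = 4.59 × 10^7 m³.

V ≈ 4.59 × 10^7 m³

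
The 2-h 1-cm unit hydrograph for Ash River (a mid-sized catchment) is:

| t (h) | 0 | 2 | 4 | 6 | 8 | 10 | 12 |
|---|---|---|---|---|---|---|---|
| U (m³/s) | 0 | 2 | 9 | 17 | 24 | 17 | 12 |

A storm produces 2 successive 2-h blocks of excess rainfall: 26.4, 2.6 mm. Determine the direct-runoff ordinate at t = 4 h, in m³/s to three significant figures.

By discrete convolution, Q_j = Σ (P_i / 10 mm) · U_{j−i}.
At t = 4 h (j=2): Q = (26.4/10)·9 + (2.6/10)·2 = 24.3 m³/s.

Q ≈ 24.3 m³/s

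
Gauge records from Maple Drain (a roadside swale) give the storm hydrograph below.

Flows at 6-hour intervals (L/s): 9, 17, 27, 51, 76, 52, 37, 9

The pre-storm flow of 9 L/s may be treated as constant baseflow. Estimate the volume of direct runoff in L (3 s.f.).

Direct-runoff ordinates (Q − Q_b): 0.0, 8.0, 18.0, 42.0, 67.0, 43.0, 28.0, 0.0 L/s.
ΣQ_DR = 206.0 L/s.
With Δt = 6 h = 21600 s, V = ΣQ_DR · Δt = 206.0 × 21600 = 4.45 × 10^6 L.

V ≈ 4.45 × 10^6 L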